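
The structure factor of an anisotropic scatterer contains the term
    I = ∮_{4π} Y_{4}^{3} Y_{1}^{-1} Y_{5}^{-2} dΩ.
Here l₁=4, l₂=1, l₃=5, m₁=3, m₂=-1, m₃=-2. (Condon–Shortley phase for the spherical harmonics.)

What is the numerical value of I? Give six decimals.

0.085055

Rules hold: Σm=0, L=10 even, 3≤5≤5.
N = 9·3·11 = 297
Δ = 0!·8!·2!/11! = 1/495
Racah Σ t=0..0: t=0:+1/576 = 1/576
⇒ 3j(4 1 5; 0 0 0)² = 5/99, sgn -1
Racah Σ t=0..0: t=0:+1/10080 = 1/10080
⇒ 3j(4 1 5; 3 -1 -2)² = 1/165, sgn -1
4πI² = N·(3j₀)²·(3jₘ)² = 1/11
I = +1·√(0.0909091/4π) = 0.08505478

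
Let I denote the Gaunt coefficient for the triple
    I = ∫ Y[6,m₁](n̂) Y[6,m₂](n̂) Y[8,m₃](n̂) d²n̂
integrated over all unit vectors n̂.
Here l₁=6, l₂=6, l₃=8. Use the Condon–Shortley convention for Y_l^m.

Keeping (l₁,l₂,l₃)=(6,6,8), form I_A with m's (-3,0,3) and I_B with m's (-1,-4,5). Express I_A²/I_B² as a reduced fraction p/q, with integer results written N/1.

28/39

Shared (l₁,l₂,l₃)=(6,6,8): N and (l;000)² cancel in I_A²/I_B².
A: Δ = 4!·8!·8!/21! = 1/1309458150; Racah Σ t=1..4: t=1:−1/174182400 t=2:+1/11612160 t=3:−1/6220800 t=4:+1/24883200 = -1/24883200; ⇒ 3j(6 6 8; -3 0 3)² = 28/4199, sgn +1
B: Δ = 4!·8!·8!/21! = 1/1309458150; Racah Σ t=0..2: t=0:+1/174182400 t=1:−1/43545600 t=2:+1/116121600 = -1/116121600; ⇒ 3j(6 6 8; -1 -4 5)² = 3/323, sgn +1
I_A²/I_B² = (28/4199)/(3/323) = 28/39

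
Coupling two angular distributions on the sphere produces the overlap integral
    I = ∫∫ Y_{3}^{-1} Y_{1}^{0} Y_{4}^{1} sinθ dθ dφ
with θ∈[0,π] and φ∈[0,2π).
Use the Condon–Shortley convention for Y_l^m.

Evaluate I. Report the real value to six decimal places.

-0.238414

Checks pass: Σm=0; 8 even; l₃=4∈[2,4].
(2·3+1)(2·1+1)(2·4+1) = 189
Δ: 0! 6! 2! / 9! → 1/252
sum: t=0:+1/36 = 1/36
3j²(3 1 4; 0 0 0) = Δ·Π!·Σ² = 4/63  (sign +1)
sum: t=0:+1/48 = 1/48
3j²(3 1 4; -1 0 1) = Δ·Π!·Σ² = 5/84  (sign -1)
combine: 4πI² = 189·4/63·5/84 = 5/7
take √, sign -1: I = -0.23841361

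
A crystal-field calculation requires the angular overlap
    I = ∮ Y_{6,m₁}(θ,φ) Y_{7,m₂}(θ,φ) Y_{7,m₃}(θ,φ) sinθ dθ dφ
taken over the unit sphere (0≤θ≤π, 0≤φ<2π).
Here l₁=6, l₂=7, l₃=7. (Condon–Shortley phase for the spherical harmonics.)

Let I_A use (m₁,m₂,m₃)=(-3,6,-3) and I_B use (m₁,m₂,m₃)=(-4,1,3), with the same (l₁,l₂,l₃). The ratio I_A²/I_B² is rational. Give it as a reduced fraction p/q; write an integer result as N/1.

l's match ⇒ only the (l;m) 3-j factors differ between A and B.
A: triangle coeff Δ(6,7,7) = 1/2444321880; Σ_t [5,6]: t=5:−1/232243200 t=6:+1/130636800 = 1/298598400; (3j)²=7/1292 [(6 7 7; -3 6 -3)], sign=+1
B: triangle coeff Δ(6,7,7) = 1/2444321880; Σ_t [4,6]: t=4:+1/19906560 t=5:−1/10368000 t=6:+1/49766400 = -13/497664000; (3j)²=91/17765 [(6 7 7; -4 1 3)], sign=-1
I_A²/I_B² = (7/1292)/(91/17765) = 55/52

55/52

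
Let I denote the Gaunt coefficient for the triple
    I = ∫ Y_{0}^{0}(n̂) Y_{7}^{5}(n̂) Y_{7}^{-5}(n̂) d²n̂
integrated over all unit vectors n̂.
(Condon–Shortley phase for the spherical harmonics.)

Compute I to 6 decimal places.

m-sum 0 ✓  L=14 even ✓  7≤7≤7 ✓
Π(2lᵢ+1) = 1×15×15 = 225
triangle coeff Δ(0,7,7) = 1/15
Σ_t [0,0]: t=0:+1/25401600 = 1/25401600
(3j)²=1/15 [(0 7 7; 0 0 0)], sign=-1
Σ_t [0,0]: t=0:+1/958003200 = 1/958003200
(3j)²=1/15 [(0 7 7; 0 5 -5)], sign=+1
⇒ 4πI² = 1/1
I = (-1)√(1/1/(4π)) = -0.28209479

-0.282095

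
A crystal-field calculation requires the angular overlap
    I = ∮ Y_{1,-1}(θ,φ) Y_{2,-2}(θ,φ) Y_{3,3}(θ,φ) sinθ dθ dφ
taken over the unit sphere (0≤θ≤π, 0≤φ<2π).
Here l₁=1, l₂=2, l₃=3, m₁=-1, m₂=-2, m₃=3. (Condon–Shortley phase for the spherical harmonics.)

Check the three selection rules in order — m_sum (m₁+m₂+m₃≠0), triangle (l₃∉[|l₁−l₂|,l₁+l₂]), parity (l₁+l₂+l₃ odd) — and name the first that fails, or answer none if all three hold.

Σmᵢ = 0  ✓
l₃∈[|l₁−l₂|,l₁+l₂]=[1,3], have l₃=3  ✓
Σlᵢ = 6 ⇒ even  ✓

none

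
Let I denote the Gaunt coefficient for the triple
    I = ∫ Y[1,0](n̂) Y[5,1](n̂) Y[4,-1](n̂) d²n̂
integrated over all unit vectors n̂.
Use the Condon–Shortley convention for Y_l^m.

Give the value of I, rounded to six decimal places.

-0.240571

Checks pass: Σm=0; 10 even; l₃=4∈[4,6].
(2·1+1)(2·5+1)(2·4+1) = 297
Δ: 2! 0! 8! / 11! → 1/495
sum: t=1:−1/576 = -1/576
3j²(1 5 4; 0 0 0) = Δ·Π!·Σ² = 5/99  (sign -1)
sum: t=1:−1/720 = -1/720
3j²(1 5 4; 0 1 -1) = Δ·Π!·Σ² = 8/165  (sign +1)
combine: 4πI² = 297·5/99·8/165 = 8/11
take √, sign -1: I = -0.24057125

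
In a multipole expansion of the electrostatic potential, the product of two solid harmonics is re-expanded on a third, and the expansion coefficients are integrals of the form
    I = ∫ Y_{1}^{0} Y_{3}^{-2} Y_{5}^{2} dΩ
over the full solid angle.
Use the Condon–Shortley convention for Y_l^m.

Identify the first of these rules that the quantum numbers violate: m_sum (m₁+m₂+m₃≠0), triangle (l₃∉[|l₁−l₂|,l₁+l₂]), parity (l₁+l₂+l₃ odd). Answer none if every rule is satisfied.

azimuthal sum: 0 − 2 + 2 = 0  ✓
2 ≤ 5 ≤ 4 (triangle on l)  ✗
L = 1 + 3 + 5 = 9 (odd)

triangle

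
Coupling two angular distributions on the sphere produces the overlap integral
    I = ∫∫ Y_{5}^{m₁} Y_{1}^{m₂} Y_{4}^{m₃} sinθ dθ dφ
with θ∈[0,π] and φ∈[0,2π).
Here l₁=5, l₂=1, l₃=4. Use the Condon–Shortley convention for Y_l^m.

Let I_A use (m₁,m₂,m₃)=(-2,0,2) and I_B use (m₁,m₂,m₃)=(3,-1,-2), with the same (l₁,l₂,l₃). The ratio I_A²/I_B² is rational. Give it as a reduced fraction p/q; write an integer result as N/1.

Shared (l₁,l₂,l₃)=(5,1,4): N and (l;000)² cancel in I_A²/I_B².
A: Δ = 2!·8!·0!/11! = 1/495; Racah Σ t=1..1: t=1:−1/1440 = -1/1440; ⇒ 3j(5 1 4; -2 0 2)² = 7/165, sgn -1
B: Δ = 2!·8!·0!/11! = 1/495; Racah Σ t=0..0: t=0:+1/2880 = 1/2880; ⇒ 3j(5 1 4; 3 -1 -2)² = 28/495, sgn +1
I_A²/I_B² = (7/165)/(28/495) = 3/4

3/4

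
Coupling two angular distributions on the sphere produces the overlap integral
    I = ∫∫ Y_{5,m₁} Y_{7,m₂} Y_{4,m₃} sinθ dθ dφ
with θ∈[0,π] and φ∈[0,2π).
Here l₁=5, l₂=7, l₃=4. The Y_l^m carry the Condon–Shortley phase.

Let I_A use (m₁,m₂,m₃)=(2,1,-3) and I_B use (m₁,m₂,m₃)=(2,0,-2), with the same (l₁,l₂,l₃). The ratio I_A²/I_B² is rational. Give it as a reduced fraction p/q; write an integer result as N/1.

Same 5,7,4: normalisation and zero-m 3j drop out of the ratio.
A: Δ: 8! 2! 6! / 17! → 1/6126120; sum: t=2:+1/1036800 t=3:−1/172800 = -1/207360; 3j²(5 7 4; 2 1 -3) = Δ·Π!·Σ² = 245/14586  (sign +1)
B: Δ: 8! 2! 6! / 17! → 1/6126120; sum: t=1:−1/7257600 t=2:+1/172800 t=3:−1/69120 = -1/113400; 3j²(5 7 4; 2 0 -2) = Δ·Π!·Σ² = 512/36465  (sign -1)
I_A²/I_B² = (245/14586)/(512/36465) = 1225/1024

1225/1024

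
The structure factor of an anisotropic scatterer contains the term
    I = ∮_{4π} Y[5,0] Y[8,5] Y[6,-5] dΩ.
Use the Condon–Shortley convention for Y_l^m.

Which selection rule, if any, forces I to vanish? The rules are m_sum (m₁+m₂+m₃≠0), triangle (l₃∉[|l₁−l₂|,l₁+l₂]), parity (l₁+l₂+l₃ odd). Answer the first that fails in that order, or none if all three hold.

parity

Σmᵢ = 0  ✓
l₃∈[|l₁−l₂|,l₁+l₂]=[3,13], have l₃=6  ✓
Σlᵢ = 19 ⇒ odd  ✗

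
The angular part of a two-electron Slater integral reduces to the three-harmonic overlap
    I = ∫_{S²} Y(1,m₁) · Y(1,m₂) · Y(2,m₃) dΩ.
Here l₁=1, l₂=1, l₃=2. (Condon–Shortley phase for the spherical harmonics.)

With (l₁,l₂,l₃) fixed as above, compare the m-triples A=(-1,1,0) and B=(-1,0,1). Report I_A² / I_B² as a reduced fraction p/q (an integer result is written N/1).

1/3

l's match ⇒ only the (l;m) 3-j factors differ between A and B.
A: triangle coeff Δ(1,1,2) = 1/30; Σ_t [0,0]: t=0:+1/4 = 1/4; (3j)²=1/30 [(1 1 2; -1 1 0)], sign=+1
B: triangle coeff Δ(1,1,2) = 1/30; Σ_t [0,0]: t=0:+1/2 = 1/2; (3j)²=1/10 [(1 1 2; -1 0 1)], sign=-1
I_A²/I_B² = (1/30)/(1/10) = 1/3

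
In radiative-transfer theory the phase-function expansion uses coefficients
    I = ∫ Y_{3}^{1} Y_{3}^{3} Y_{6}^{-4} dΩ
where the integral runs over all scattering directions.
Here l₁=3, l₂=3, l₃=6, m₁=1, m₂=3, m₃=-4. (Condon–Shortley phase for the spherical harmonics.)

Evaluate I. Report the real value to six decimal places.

0.171787

m-sum 0 ✓  L=12 even ✓  0≤6≤6 ✓
Π(2lᵢ+1) = 7×7×13 = 637
triangle coeff Δ(3,3,6) = 1/12012
Σ_t [0,0]: t=0:+1/1296 = 1/1296
(3j)²=100/3003 [(3 3 6; 0 0 0)], sign=+1
Σ_t [0,0]: t=0:+1/34560 = 1/34560
(3j)²=5/286 [(3 3 6; 1 3 -4)], sign=+1
⇒ 4πI² = 1750/4719
I = (+1)√(1750/4719/(4π)) = 0.17178653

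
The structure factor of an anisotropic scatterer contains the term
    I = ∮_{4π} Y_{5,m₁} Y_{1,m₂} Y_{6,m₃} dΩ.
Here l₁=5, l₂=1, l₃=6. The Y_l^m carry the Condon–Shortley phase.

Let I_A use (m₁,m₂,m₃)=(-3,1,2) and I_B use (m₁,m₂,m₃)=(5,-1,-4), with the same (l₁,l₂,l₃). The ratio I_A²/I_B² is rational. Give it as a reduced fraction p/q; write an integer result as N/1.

Same 5,1,6: normalisation and zero-m 3j drop out of the ratio.
A: Δ: 0! 10! 2! / 13! → 1/858; sum: t=0:+1/161280 = 1/161280; 3j²(5 1 6; -3 1 2) = Δ·Π!·Σ² = 1/143  (sign +1)
B: Δ: 0! 10! 2! / 13! → 1/858; sum: t=0:+1/7257600 = 1/7257600; 3j²(5 1 6; 5 -1 -4) = Δ·Π!·Σ² = 1/858  (sign +1)
I_A²/I_B² = (1/143)/(1/858) = 6/1

6/1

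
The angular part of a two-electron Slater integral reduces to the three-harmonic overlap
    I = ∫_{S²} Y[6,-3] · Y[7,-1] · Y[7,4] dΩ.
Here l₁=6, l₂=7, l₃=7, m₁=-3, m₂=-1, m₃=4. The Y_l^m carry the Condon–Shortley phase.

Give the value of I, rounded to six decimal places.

-0.108019

Rules hold: Σm=0, L=20 even, 1≤7≤13.
N = 13·15·15 = 2925
Δ = 6!·6!·8!/21! = 1/2444321880
Racah Σ t=0..6: t=0:+1/2612736000 t=1:−1/20736000 t=2:+1/1658880 t=3:−1/746496 t=4:+1/1658880 t=5:−1/20736000 t=6:+1/2612736000 = -1/4354560
⇒ 3j(6 7 7; 0 0 0)² = 1000/138567, sgn +1
Racah Σ t=3..6: t=3:−1/18662400 t=4:+1/8294400 t=5:−1/29030400 t=6:+1/1045094400 = 1/29859840
⇒ 3j(6 7 7; -3 -1 4)² = 175/25194, sgn -1
4πI² = N·(3j₀)²·(3jₘ)² = 2187500/14919047
I = -1·√(0.146625/4π) = -0.10801860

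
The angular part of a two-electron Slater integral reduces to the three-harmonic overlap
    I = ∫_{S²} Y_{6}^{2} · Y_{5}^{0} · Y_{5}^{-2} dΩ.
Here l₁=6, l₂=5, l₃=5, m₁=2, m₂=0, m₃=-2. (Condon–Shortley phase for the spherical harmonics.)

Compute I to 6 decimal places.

Rules hold: Σm=0, L=16 even, 1≤5≤11.
N = 13·11·11 = 1573
Δ = 6!·6!·4!/17! = 1/28588560
Racah Σ t=1..5: t=1:−1/345600 t=2:+1/13824 t=3:−1/5184 t=4:+1/13824 t=5:−1/345600 = -7/129600
⇒ 3j(6 5 5; 0 0 0)² = 80/7293, sgn +1
Racah Σ t=1..4: t=1:−1/103680 t=2:+1/13824 t=3:−1/17280 t=4:+1/207360 = 1/103680
⇒ 3j(6 5 5; 2 0 -2)² = 10/7293, sgn -1
4πI² = N·(3j₀)²·(3jₘ)² = 800/33813
I = -1·√(0.0236595/4π) = -0.04339086

-0.043391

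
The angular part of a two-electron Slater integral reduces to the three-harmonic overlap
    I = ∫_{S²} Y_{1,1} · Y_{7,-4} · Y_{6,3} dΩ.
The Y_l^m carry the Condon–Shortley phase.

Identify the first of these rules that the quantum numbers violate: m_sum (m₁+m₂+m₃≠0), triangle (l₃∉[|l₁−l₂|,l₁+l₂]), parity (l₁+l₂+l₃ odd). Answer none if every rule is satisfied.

m₁+m₂+m₃ = 1 − 4 + 3 = 0  ✓
triangle: |1−7|=6 ≤ l₃=6 ≤ 1+7=8  ✓
parity: l₁+l₂+l₃ = 14 is even  ✓

none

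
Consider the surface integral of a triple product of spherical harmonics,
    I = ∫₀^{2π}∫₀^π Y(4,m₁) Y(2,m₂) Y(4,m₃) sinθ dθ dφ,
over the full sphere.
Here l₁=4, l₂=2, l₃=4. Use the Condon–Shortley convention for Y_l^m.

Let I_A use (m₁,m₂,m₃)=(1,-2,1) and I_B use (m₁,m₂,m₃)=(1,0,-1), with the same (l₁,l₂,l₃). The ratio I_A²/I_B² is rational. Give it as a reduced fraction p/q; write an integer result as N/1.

600/289

Same 4,2,4: normalisation and zero-m 3j drop out of the ratio.
A: Δ: 2! 6! 2! / 11! → 1/13860; sum: t=0:+1/144 = 1/144; 3j²(4 2 4; 1 -2 1) = Δ·Π!·Σ² = 10/231  (sign -1)
B: Δ: 2! 6! 2! / 11! → 1/13860; sum: t=0:+1/144 t=1:−1/48 t=2:+1/480 = -17/1440; 3j²(4 2 4; 1 0 -1) = Δ·Π!·Σ² = 289/13860  (sign +1)
I_A²/I_B² = (10/231)/(289/13860) = 600/289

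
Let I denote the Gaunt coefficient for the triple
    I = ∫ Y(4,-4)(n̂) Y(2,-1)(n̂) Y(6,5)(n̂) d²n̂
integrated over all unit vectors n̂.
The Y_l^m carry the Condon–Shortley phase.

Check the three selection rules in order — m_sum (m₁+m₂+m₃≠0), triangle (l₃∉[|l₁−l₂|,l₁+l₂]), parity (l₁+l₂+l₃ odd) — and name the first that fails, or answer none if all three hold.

Σmᵢ = 0  ✓
l₃∈[|l₁−l₂|,l₁+l₂]=[2,6], have l₃=6  ✓
Σlᵢ = 12 ⇒ even  ✓

none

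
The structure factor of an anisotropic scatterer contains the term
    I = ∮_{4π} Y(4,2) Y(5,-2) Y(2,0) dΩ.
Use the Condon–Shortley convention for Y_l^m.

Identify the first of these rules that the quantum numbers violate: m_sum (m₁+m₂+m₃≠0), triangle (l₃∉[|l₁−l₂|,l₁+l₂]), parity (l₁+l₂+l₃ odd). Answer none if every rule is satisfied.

Σmᵢ = 0  ✓
l₃∈[|l₁−l₂|,l₁+l₂]=[1,9], have l₃=2  ✓
Σlᵢ = 11 ⇒ odd  ✗

parity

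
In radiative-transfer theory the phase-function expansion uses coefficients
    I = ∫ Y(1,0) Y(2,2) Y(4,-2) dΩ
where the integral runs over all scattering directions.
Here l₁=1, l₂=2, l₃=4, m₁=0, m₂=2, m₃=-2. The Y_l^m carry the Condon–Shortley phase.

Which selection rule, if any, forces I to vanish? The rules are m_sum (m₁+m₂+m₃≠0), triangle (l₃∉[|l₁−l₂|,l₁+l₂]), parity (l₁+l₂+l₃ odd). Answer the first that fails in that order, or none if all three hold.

triangle

Σmᵢ = 0  ✓
l₃∈[|l₁−l₂|,l₁+l₂]=[1,3], have l₃=4  ✗
Σlᵢ = 7 ⇒ odd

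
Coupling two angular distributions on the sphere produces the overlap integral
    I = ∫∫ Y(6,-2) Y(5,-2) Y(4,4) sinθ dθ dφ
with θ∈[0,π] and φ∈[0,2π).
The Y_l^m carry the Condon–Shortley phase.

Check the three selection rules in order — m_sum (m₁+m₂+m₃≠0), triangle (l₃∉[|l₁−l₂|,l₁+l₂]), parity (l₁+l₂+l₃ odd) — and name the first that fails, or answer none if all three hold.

parity

m₁+m₂+m₃ = -2 − 2 + 4 = 0  ✓
triangle: |6−5|=1 ≤ l₃=4 ≤ 6+5=11  ✓
parity: l₁+l₂+l₃ = 15 is odd  ✗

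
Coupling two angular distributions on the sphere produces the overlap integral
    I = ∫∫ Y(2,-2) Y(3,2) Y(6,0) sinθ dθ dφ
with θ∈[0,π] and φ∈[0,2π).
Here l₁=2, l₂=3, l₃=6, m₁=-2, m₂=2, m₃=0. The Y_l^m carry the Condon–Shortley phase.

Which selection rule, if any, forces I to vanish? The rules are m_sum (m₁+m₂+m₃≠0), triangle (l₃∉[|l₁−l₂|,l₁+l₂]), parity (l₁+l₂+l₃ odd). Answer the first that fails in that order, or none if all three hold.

triangle

m₁+m₂+m₃ = -2 + 2 + 0 = 0  ✓
triangle: |2−3|=1 ≤ l₃=6 ≤ 2+3=5  ✗
parity: l₁+l₂+l₃ = 11 is odd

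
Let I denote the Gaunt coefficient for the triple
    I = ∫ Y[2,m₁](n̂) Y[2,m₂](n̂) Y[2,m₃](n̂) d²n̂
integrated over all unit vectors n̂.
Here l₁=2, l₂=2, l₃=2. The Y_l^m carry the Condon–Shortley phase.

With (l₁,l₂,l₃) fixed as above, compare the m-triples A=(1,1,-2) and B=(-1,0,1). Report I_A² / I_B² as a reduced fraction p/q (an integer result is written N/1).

6/1

Shared (l₁,l₂,l₃)=(2,2,2): N and (l;000)² cancel in I_A²/I_B².
A: Δ = 2!·2!·2!/7! = 1/630; Racah Σ t=1..1: t=1:−1/4 = -1/4; ⇒ 3j(2 2 2; 1 1 -2)² = 3/35, sgn -1
B: Δ = 2!·2!·2!/7! = 1/630; Racah Σ t=1..2: t=1:−1/2 t=2:+1/4 = -1/4; ⇒ 3j(2 2 2; -1 0 1)² = 1/70, sgn +1
I_A²/I_B² = (3/35)/(1/70) = 6/1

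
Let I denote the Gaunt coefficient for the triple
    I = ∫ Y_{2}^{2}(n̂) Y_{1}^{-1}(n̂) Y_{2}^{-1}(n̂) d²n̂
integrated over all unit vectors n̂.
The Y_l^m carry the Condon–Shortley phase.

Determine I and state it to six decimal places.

L=5 odd ⇒ parity kills the (l;000) factor ⇒ I = 0

0.000000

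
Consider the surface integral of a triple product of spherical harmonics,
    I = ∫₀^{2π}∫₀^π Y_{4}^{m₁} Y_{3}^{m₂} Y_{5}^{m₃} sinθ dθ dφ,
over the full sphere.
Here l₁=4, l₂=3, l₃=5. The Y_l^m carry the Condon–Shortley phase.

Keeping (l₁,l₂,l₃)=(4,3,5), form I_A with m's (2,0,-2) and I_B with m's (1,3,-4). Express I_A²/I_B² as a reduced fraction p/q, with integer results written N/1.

2/135

Same 4,3,5: normalisation and zero-m 3j drop out of the ratio.
A: Δ: 2! 6! 4! / 13! → 1/180180; sum: t=0:+1/576 t=1:−1/480 t=2:+1/8640 = -1/4320; 3j²(4 3 5; 2 0 -2) = Δ·Π!·Σ² = 1/2145  (sign +1)
B: Δ: 2! 6! 4! / 13! → 1/180180; sum: t=2:+1/5760 = 1/5760; 3j²(4 3 5; 1 3 -4) = Δ·Π!·Σ² = 9/286  (sign -1)
I_A²/I_B² = (1/2145)/(9/286) = 2/135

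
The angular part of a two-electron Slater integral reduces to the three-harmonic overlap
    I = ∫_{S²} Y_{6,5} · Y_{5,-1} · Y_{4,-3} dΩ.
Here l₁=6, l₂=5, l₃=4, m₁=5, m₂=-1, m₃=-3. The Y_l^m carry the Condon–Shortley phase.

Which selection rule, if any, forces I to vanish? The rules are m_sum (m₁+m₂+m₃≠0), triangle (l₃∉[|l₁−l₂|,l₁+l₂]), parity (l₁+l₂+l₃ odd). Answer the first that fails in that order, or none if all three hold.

Σmᵢ = 1  ✗
l₃∈[|l₁−l₂|,l₁+l₂]=[1,11], have l₃=4
Σlᵢ = 15 ⇒ odd

m_sum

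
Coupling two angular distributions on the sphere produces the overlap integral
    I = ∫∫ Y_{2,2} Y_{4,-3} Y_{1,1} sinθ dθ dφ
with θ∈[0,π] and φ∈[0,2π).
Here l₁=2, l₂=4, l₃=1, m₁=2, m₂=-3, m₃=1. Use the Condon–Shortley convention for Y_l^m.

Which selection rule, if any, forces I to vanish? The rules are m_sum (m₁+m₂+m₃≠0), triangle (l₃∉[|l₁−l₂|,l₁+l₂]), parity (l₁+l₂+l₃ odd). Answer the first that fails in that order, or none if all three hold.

m₁+m₂+m₃ = 2 − 3 + 1 = 0  ✓
triangle: |2−4|=2 ≤ l₃=1 ≤ 2+4=6  ✗
parity: l₁+l₂+l₃ = 7 is odd

triangle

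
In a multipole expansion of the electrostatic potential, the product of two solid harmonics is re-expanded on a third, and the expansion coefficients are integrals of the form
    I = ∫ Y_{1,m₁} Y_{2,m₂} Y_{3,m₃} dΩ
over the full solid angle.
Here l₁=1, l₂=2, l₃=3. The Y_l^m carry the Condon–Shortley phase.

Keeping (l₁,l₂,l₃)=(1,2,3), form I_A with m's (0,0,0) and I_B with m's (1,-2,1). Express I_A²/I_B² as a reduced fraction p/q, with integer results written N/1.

9/1

Shared (l₁,l₂,l₃)=(1,2,3): N and (l;000)² cancel in I_A²/I_B².
A: Δ = 0!·2!·4!/7! = 1/105; Racah Σ t=0..0: t=0:+1/4 = 1/4; ⇒ 3j(1 2 3; 0 0 0)² = 3/35, sgn -1
B: Δ = 0!·2!·4!/7! = 1/105; Racah Σ t=0..0: t=0:+1/48 = 1/48; ⇒ 3j(1 2 3; 1 -2 1)² = 1/105, sgn +1
I_A²/I_B² = (3/35)/(1/105) = 9/1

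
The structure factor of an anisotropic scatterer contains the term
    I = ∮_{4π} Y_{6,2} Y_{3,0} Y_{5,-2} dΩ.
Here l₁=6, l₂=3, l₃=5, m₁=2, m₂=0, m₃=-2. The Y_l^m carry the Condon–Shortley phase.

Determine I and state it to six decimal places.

0.058844

Checks pass: Σm=0; 14 even; l₃=5∈[3,9].
(2·6+1)(2·3+1)(2·5+1) = 1001
Δ: 4! 8! 2! / 15! → 1/675675
sum: t=1:−1/8640 t=2:+1/2304 t=3:−1/8640 = 7/34560
3j²(6 3 5; 0 0 0) = Δ·Π!·Σ² = 7/429  (sign -1)
sum: t=1:−1/8640 t=2:+1/5760 t=3:−1/60480 = 1/24192
3j²(6 3 5; 2 0 -2) = Δ·Π!·Σ² = 8/3003  (sign -1)
combine: 4πI² = 1001·7/429·8/3003 = 56/1287
take √, sign +1: I = 0.05884368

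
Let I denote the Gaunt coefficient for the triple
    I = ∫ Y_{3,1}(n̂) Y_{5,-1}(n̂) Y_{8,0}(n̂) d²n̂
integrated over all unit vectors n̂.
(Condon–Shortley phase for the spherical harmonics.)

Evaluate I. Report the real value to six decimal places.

Rules hold: Σm=0, L=16 even, 2≤8≤8.
N = 7·11·17 = 1309
Δ = 0!·6!·10!/17! = 1/136136
Racah Σ t=0..0: t=0:+1/518400 = 1/518400
⇒ 3j(3 5 8; 0 0 0)² = 56/2431, sgn +1
Racah Σ t=0..0: t=0:+1/829440 = 1/829440
⇒ 3j(3 5 8; 1 -1 0)² = 35/2431, sgn +1
4πI² = N·(3j₀)²·(3jₘ)² = 13720/31603
I = +1·√(0.434136/4π) = 0.18586943

0.185869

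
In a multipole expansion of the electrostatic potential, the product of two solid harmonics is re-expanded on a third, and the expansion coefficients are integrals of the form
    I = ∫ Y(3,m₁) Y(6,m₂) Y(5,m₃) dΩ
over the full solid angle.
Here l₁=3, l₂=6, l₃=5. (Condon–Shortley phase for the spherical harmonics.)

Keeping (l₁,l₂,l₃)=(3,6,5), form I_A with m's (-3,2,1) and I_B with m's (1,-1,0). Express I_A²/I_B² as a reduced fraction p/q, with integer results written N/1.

l's match ⇒ only the (l;m) 3-j factors differ between A and B.
A: triangle coeff Δ(3,6,5) = 1/675675; Σ_t [4,4]: t=4:+1/27648 = 1/27648; (3j)²=10/429 [(3 6 5; -3 2 1)], sign=+1
B: triangle coeff Δ(3,6,5) = 1/675675; Σ_t [0,2]: t=0:+1/34560 t=1:−1/3456 t=2:+1/5760 = -1/11520; (3j)²=2/429 [(3 6 5; 1 -1 0)], sign=+1
I_A²/I_B² = (10/429)/(2/429) = 5/1

5/1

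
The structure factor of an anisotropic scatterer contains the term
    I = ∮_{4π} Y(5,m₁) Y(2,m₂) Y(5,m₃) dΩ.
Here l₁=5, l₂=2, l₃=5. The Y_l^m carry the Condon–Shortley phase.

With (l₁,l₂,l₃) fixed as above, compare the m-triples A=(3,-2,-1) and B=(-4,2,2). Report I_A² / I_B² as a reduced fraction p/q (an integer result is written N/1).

Same 5,2,5: normalisation and zero-m 3j drop out of the ratio.
A: Δ: 2! 8! 2! / 13! → 1/38610; sum: t=0:+1/5760 = 1/5760; 3j²(5 2 5; 3 -2 -1) = Δ·Π!·Σ² = 56/2145  (sign +1)
B: Δ: 2! 8! 2! / 13! → 1/38610; sum: t=2:+1/20160 = 1/20160; 3j²(5 2 5; -4 2 2) = Δ·Π!·Σ² = 12/715  (sign -1)
I_A²/I_B² = (56/2145)/(12/715) = 14/9

14/9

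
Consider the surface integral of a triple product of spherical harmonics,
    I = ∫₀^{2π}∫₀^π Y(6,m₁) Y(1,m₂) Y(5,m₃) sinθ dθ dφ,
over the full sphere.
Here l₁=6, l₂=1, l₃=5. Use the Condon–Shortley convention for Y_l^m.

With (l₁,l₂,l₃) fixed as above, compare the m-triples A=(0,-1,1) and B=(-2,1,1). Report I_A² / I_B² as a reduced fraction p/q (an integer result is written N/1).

15/28

l's match ⇒ only the (l;m) 3-j factors differ between A and B.
A: triangle coeff Δ(6,1,5) = 1/858; Σ_t [0,0]: t=0:+1/34560 = 1/34560; (3j)²=5/286 [(6 1 5; 0 -1 1)], sign=+1
B: triangle coeff Δ(6,1,5) = 1/858; Σ_t [2,2]: t=2:+1/34560 = 1/34560; (3j)²=14/429 [(6 1 5; -2 1 1)], sign=+1
I_A²/I_B² = (5/286)/(14/429) = 15/28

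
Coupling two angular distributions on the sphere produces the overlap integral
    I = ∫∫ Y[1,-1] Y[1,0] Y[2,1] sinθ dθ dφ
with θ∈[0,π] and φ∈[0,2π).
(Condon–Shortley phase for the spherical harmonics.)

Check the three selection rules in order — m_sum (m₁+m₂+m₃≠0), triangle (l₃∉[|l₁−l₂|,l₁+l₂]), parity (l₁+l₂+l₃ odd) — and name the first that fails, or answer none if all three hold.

none

Σmᵢ = 0  ✓
l₃∈[|l₁−l₂|,l₁+l₂]=[0,2], have l₃=2  ✓
Σlᵢ = 4 ⇒ even  ✓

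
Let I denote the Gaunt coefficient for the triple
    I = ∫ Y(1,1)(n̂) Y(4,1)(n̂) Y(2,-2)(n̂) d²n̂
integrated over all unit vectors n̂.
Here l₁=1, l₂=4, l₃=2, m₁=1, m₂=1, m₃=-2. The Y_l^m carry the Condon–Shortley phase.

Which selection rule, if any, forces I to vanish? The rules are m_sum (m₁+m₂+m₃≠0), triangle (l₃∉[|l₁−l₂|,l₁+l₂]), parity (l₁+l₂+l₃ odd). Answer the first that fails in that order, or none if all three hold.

azimuthal sum: 1 + 1 − 2 = 0  ✓
3 ≤ 2 ≤ 5 (triangle on l)  ✗
L = 1 + 4 + 2 = 7 (odd)

triangle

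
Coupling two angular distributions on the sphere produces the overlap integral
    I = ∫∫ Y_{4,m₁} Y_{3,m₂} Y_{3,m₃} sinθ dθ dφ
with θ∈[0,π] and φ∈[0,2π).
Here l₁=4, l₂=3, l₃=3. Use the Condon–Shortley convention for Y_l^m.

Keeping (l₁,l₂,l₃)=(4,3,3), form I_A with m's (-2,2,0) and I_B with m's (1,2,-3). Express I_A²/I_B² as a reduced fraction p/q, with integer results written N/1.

Shared (l₁,l₂,l₃)=(4,3,3): N and (l;000)² cancel in I_A²/I_B².
A: Δ = 4!·4!·2!/11! = 1/34650; Racah Σ t=3..4: t=3:−1/72 t=4:+1/96 = -1/288; ⇒ 3j(4 3 3; -2 2 0)² = 1/462, sgn +1
B: Δ = 4!·4!·2!/11! = 1/34650; Racah Σ t=3..3: t=3:−1/288 = -1/288; ⇒ 3j(4 3 3; 1 2 -3)² = 5/231, sgn -1
I_A²/I_B² = (1/462)/(5/231) = 1/10

1/10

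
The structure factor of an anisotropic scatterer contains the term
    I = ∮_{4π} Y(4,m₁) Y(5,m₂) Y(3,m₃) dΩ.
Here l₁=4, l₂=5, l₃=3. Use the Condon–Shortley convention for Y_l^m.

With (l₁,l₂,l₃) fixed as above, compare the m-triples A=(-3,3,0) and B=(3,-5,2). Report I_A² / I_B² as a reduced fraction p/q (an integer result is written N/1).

6/25

Same 4,5,3: normalisation and zero-m 3j drop out of the ratio.
A: Δ: 6! 2! 4! / 13! → 1/180180; sum: t=5:−1/1440 t=6:+1/2880 = -1/2880; 3j²(4 5 3; -3 3 0) = Δ·Π!·Σ² = 7/715  (sign +1)
B: Δ: 6! 2! 4! / 13! → 1/180180; sum: t=0:+1/17280 = 1/17280; 3j²(4 5 3; 3 -5 2) = Δ·Π!·Σ² = 35/858  (sign -1)
I_A²/I_B² = (7/715)/(35/858) = 6/25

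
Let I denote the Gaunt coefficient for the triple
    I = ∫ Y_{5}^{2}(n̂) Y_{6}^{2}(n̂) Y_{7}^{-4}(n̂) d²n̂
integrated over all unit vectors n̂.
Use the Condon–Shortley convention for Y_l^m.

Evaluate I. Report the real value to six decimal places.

Checks pass: Σm=0; 18 even; l₃=7∈[1,11].
(2·5+1)(2·6+1)(2·7+1) = 2145
Δ: 4! 6! 8! / 19! → 1/174594420
sum: t=0:+1/4147200 t=1:−1/207360 t=2:+1/82944 t=3:−1/207360 t=4:+1/4147200 = 1/345600
3j²(5 6 7; 0 0 0) = Δ·Π!·Σ² = 420/46189  (sign -1)
sum: t=0:+1/34836480 t=1:−1/1451520 t=2:+1/691200 t=3:−1/3110400 = 1/2150400
3j²(5 6 7; 2 2 -4) = Δ·Π!·Σ² = 729/83980  (sign -1)
combine: 4πI² = 2145·420/46189·729/83980 = 229635/1356277
take √, sign +1: I = 0.11607533

0.116075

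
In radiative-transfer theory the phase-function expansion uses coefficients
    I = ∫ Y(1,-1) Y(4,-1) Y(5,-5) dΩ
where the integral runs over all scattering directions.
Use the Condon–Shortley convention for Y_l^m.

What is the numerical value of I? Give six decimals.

Σmᵢ = -7 ≠ 0, so the φ-integral vanishes; I = 0

0.000000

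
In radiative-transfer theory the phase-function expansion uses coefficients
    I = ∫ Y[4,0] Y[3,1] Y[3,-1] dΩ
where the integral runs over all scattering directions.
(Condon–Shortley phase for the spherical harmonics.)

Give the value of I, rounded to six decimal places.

Rules hold: Σm=0, L=10 even, 1≤3≤7.
N = 9·7·7 = 441
Δ = 4!·4!·2!/11! = 1/34650
Racah Σ t=1..3: t=1:−1/72 t=2:+1/16 t=3:−1/72 = 5/144
⇒ 3j(4 3 3; 0 0 0)² = 2/77, sgn -1
Racah Σ t=2..4: t=2:+1/32 t=3:−1/36 t=4:+1/1152 = 5/1152
⇒ 3j(4 3 3; 0 1 -1)² = 1/1386, sgn +1
4πI² = N·(3j₀)²·(3jₘ)² = 1/121
I = -1·√(0.00826446/4π) = -0.02564498

-0.025645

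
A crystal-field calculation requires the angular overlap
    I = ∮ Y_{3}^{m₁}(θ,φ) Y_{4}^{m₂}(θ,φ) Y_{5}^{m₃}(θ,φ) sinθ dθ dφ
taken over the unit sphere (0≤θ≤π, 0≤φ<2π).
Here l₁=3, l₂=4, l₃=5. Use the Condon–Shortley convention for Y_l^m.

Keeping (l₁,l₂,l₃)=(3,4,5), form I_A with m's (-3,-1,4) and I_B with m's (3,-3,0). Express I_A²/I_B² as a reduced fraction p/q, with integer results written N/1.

Shared (l₁,l₂,l₃)=(3,4,5): N and (l;000)² cancel in I_A²/I_B².
A: Δ = 2!·4!·6!/13! = 1/180180; Racah Σ t=2..2: t=2:+1/5760 = 1/5760; ⇒ 3j(3 4 5; -3 -1 4)² = 9/286, sgn -1
B: Δ = 2!·4!·6!/13! = 1/180180; Racah Σ t=0..0: t=0:+1/5760 = 1/5760; ⇒ 3j(3 4 5; 3 -3 0)² = 5/572, sgn -1
I_A²/I_B² = (9/286)/(5/572) = 18/5

18/5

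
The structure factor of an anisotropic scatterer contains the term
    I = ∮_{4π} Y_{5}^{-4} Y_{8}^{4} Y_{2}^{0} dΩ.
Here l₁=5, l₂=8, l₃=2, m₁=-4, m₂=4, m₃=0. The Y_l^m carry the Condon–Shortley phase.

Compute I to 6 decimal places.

0.000000

l₃=2 ∉ [3,13] — triangle fails ⇒ I = 0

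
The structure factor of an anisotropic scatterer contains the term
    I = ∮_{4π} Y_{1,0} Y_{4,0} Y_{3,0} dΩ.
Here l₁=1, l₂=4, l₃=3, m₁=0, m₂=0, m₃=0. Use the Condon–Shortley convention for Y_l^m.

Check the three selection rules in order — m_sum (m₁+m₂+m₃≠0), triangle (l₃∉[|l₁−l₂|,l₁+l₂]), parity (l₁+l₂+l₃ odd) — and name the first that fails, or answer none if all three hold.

none

m₁+m₂+m₃ = 0 + 0 + 0 = 0  ✓
triangle: |1−4|=3 ≤ l₃=3 ≤ 1+4=5  ✓
parity: l₁+l₂+l₃ = 8 is even  ✓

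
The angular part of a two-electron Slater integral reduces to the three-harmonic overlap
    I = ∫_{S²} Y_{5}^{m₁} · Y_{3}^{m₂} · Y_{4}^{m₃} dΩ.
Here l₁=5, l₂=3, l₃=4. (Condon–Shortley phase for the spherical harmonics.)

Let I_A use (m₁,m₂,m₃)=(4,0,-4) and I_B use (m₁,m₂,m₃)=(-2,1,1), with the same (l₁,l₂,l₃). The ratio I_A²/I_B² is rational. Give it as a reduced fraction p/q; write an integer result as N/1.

l's match ⇒ only the (l;m) 3-j factors differ between A and B.
A: triangle coeff Δ(5,3,4) = 1/180180; Σ_t [1,1]: t=1:−1/8640 = -1/8640; (3j)²=28/715 [(5 3 4; 4 0 -4)], sign=-1
B: triangle coeff Δ(5,3,4) = 1/180180; Σ_t [2,4]: t=2:+1/960 t=3:−1/288 t=4:+1/1728 = -1/540; (3j)²=128/6435 [(5 3 4; -2 1 1)], sign=+1
I_A²/I_B² = (28/715)/(128/6435) = 63/32

63/32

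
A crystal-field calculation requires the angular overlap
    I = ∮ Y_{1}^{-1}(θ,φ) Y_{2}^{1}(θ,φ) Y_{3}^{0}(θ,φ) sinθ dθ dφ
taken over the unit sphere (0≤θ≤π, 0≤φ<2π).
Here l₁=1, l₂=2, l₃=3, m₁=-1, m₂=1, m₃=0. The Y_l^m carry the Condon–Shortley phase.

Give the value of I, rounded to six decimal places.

m-sum 0 ✓  L=6 even ✓  1≤3≤3 ✓
Π(2lᵢ+1) = 3×5×7 = 105
triangle coeff Δ(1,2,3) = 1/105
Σ_t [0,0]: t=0:+1/4 = 1/4
(3j)²=3/35 [(1 2 3; 0 0 0)], sign=-1
Σ_t [0,0]: t=0:+1/12 = 1/12
(3j)²=1/35 [(1 2 3; -1 1 0)], sign=-1
⇒ 4πI² = 9/35
I = (+1)√(9/35/(4π)) = 0.14304817

0.143048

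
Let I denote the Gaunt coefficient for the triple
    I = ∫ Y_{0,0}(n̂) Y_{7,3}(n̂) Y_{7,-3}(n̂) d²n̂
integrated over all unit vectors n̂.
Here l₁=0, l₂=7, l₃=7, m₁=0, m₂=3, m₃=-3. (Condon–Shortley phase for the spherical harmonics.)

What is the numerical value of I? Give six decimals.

-0.282095

m-sum 0 ✓  L=14 even ✓  7≤7≤7 ✓
Π(2lᵢ+1) = 1×15×15 = 225
triangle coeff Δ(0,7,7) = 1/15
Σ_t [0,0]: t=0:+1/25401600 = 1/25401600
(3j)²=1/15 [(0 7 7; 0 0 0)], sign=-1
Σ_t [0,0]: t=0:+1/87091200 = 1/87091200
(3j)²=1/15 [(0 7 7; 0 3 -3)], sign=+1
⇒ 4πI² = 1/1
I = (-1)√(1/1/(4π)) = -0.28209479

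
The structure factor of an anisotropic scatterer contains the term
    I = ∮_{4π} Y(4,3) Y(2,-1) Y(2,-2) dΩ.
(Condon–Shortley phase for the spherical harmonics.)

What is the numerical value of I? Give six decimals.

Rules hold: Σm=0, L=8 even, 2≤2≤6.
N = 9·5·5 = 225
Δ = 4!·4!·0!/9! = 1/630
Racah Σ t=2..2: t=2:+1/16 = 1/16
⇒ 3j(4 2 2; 0 0 0)² = 2/35, sgn +1
Racah Σ t=1..1: t=1:−1/144 = -1/144
⇒ 3j(4 2 2; 3 -1 -2)² = 1/18, sgn -1
4πI² = N·(3j₀)²·(3jₘ)² = 5/7
I = -1·√(0.714286/4π) = -0.23841361

-0.238414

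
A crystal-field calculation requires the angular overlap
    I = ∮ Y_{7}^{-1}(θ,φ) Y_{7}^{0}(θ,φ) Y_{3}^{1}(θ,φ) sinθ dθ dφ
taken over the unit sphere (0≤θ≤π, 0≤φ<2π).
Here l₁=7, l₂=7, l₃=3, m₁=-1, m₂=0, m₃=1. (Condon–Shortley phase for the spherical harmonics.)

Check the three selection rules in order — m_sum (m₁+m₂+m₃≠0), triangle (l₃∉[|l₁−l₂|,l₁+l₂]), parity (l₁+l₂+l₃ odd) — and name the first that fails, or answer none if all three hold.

azimuthal sum: -1 + 0 + 1 = 0  ✓
0 ≤ 3 ≤ 14 (triangle on l)  ✓
L = 7 + 7 + 3 = 17 (odd)  ✗

parity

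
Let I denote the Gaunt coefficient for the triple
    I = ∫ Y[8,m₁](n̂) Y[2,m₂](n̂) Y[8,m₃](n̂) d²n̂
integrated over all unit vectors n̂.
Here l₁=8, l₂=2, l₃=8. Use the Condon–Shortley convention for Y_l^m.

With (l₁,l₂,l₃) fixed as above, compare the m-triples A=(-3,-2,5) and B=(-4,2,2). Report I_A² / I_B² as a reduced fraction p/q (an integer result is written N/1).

Same 8,2,8: normalisation and zero-m 3j drop out of the ratio.
A: Δ: 2! 14! 2! / 19! → 1/348840; sum: t=0:+1/958003200 = 1/958003200; 3j²(8 2 8; -3 -2 5) = Δ·Π!·Σ² = 13/969  (sign -1)
B: Δ: 2! 14! 2! / 19! → 1/348840; sum: t=2:+1/348364800 = 1/348364800; 3j²(8 2 8; -4 2 2) = Δ·Π!·Σ² = 11/646  (sign +1)
I_A²/I_B² = (13/969)/(11/646) = 26/33

26/33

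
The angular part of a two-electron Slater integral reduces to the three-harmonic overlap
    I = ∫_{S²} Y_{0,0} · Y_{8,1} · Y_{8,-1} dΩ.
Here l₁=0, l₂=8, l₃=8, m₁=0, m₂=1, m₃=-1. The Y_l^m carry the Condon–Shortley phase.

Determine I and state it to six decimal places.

-0.282095

Checks pass: Σm=0; 16 even; l₃=8∈[8,8].
(2·0+1)(2·8+1)(2·8+1) = 289
Δ: 0! 0! 16! / 17! → 1/17
sum: t=0:+1/1625702400 = 1/1625702400
3j²(0 8 8; 0 0 0) = Δ·Π!·Σ² = 1/17  (sign +1)
sum: t=0:+1/1828915200 = 1/1828915200
3j²(0 8 8; 0 1 -1) = Δ·Π!·Σ² = 1/17  (sign -1)
combine: 4πI² = 289·1/17·1/17 = 1/1
take √, sign -1: I = -0.28209479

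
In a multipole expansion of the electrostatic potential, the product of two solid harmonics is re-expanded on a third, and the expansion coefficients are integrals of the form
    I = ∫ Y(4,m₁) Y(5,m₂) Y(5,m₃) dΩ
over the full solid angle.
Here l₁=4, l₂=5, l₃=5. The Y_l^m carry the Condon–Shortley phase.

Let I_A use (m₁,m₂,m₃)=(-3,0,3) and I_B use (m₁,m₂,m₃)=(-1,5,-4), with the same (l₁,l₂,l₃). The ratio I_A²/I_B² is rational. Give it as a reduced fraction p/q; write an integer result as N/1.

Shared (l₁,l₂,l₃)=(4,5,5): N and (l;000)² cancel in I_A²/I_B².
A: Δ = 4!·4!·6!/15! = 1/3153150; Racah Σ t=3..4: t=3:−1/6912 t=4:+1/17280 = -1/11520; ⇒ 3j(4 5 5; -3 0 3)² = 2/143, sgn -1
B: Δ = 4!·4!·6!/15! = 1/3153150; Racah Σ t=4..4: t=4:+1/103680 = 1/103680; ⇒ 3j(4 5 5; -1 5 -4)² = 4/143, sgn -1
I_A²/I_B² = (2/143)/(4/143) = 1/2

1/2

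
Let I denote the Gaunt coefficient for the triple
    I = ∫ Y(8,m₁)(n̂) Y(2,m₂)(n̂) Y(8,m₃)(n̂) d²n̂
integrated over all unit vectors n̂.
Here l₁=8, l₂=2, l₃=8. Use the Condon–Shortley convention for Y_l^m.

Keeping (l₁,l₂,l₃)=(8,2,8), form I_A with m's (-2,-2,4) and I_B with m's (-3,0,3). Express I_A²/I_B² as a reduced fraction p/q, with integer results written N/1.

Same 8,2,8: normalisation and zero-m 3j drop out of the ratio.
A: Δ: 2! 14! 2! / 19! → 1/348840; sum: t=0:+1/348364800 = 1/348364800; 3j²(8 2 8; -2 -2 4) = Δ·Π!·Σ² = 11/646  (sign +1)
B: Δ: 2! 14! 2! / 19! → 1/348840; sum: t=0:+1/958003200 t=1:−1/87091200 t=2:+1/174182400 = -1/212889600; 3j²(8 2 8; -3 0 3) = Δ·Π!·Σ² = 15/2584  (sign +1)
I_A²/I_B² = (11/646)/(15/2584) = 44/15

44/15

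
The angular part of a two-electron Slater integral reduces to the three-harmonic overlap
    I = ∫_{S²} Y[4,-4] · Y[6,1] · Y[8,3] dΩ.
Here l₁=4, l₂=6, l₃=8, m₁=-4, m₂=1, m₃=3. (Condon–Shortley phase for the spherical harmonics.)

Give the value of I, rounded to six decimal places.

0.141966

Checks pass: Σm=0; 18 even; l₃=8∈[2,10].
(2·4+1)(2·6+1)(2·8+1) = 1989
Δ: 2! 6! 10! / 19! → 1/23279256
sum: t=0:+1/1658880 t=1:−1/518400 t=2:+1/1658880 = -1/1382400
3j²(4 6 8; 0 0 0) = Δ·Π!·Σ² = 504/46189  (sign -1)
sum: t=2:+1/20736000 = 1/20736000
3j²(4 6 8; -4 1 3) = Δ·Π!·Σ² = 49/4199  (sign -1)
combine: 4πI² = 1989·504/46189·49/4199 = 222264/877591
take √, sign +1: I = 0.14196574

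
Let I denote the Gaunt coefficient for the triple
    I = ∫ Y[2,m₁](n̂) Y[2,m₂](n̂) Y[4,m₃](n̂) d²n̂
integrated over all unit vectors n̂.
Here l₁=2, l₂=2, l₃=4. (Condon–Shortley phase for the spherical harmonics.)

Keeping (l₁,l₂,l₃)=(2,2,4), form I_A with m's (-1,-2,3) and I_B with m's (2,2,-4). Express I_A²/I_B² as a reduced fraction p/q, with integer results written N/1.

Same 2,2,4: normalisation and zero-m 3j drop out of the ratio.
A: Δ: 0! 4! 4! / 9! → 1/630; sum: t=0:+1/144 = 1/144; 3j²(2 2 4; -1 -2 3) = Δ·Π!·Σ² = 1/18  (sign -1)
B: Δ: 0! 4! 4! / 9! → 1/630; sum: t=0:+1/576 = 1/576; 3j²(2 2 4; 2 2 -4) = Δ·Π!·Σ² = 1/9  (sign +1)
I_A²/I_B² = (1/18)/(1/9) = 1/2

1/2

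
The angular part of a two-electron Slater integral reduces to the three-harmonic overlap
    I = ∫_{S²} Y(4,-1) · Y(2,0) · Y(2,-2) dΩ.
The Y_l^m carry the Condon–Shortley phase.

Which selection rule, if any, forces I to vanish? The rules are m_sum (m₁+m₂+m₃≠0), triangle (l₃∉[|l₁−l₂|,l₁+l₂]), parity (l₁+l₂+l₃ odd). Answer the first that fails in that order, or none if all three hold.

m_sum

Σmᵢ = -3  ✗
l₃∈[|l₁−l₂|,l₁+l₂]=[2,6], have l₃=2
Σlᵢ = 8 ⇒ even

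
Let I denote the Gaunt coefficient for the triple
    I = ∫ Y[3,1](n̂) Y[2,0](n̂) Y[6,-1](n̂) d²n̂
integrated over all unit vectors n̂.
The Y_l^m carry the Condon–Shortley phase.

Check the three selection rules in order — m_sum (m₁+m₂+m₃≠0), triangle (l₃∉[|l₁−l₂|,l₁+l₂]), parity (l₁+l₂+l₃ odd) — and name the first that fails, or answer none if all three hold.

azimuthal sum: 1 + 0 − 1 = 0  ✓
1 ≤ 6 ≤ 5 (triangle on l)  ✗
L = 3 + 2 + 6 = 11 (odd)

triangle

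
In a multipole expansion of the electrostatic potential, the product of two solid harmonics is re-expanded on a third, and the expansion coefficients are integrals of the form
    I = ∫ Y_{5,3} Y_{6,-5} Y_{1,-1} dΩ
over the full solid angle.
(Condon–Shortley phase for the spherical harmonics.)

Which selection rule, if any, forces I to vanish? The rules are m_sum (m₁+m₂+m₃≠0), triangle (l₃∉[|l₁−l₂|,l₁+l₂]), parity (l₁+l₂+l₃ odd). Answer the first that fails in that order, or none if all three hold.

azimuthal sum: 3 − 5 − 1 = -3  ✗
1 ≤ 1 ≤ 11 (triangle on l)
L = 5 + 6 + 1 = 12 (even)

m_sum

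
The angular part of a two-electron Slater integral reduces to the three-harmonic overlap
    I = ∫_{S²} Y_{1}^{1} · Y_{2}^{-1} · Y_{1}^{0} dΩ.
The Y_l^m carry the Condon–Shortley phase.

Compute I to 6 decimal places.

Rules hold: Σm=0, L=4 even, 1≤1≤3.
N = 3·5·3 = 45
Δ = 2!·0!·2!/5! = 1/30
Racah Σ t=1..1: t=1:−1/1 = -1/1
⇒ 3j(1 2 1; 0 0 0)² = 2/15, sgn +1
Racah Σ t=0..0: t=0:+1/2 = 1/2
⇒ 3j(1 2 1; 1 -1 0)² = 1/10, sgn -1
4πI² = N·(3j₀)²·(3jₘ)² = 3/5
I = -1·√(0.6/4π) = -0.21850969

-0.218510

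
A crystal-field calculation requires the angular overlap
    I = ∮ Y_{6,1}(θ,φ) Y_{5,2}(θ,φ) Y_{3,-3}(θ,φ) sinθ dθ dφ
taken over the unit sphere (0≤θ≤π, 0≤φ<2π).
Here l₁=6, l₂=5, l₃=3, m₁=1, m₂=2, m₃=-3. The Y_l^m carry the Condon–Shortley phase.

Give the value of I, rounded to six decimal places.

0.145631

Rules hold: Σm=0, L=14 even, 1≤3≤11.
N = 13·11·7 = 1001
Δ = 8!·4!·2!/15! = 1/675675
Racah Σ t=3..5: t=3:−1/8640 t=4:+1/2304 t=5:−1/8640 = 7/34560
⇒ 3j(6 5 3; 0 0 0)² = 7/429, sgn -1
Racah Σ t=5..5: t=5:−1/34560 = -1/34560
⇒ 3j(6 5 3; 1 2 -3)² = 7/429, sgn -1
4πI² = N·(3j₀)²·(3jₘ)² = 343/1287
I = +1·√(0.266511/4π) = 0.14563067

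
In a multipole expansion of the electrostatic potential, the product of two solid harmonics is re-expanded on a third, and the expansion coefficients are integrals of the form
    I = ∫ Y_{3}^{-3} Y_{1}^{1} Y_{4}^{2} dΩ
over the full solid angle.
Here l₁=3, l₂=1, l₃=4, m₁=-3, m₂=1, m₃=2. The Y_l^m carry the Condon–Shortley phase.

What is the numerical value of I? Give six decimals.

m-sum 0 ✓  L=8 even ✓  2≤4≤4 ✓
Π(2lᵢ+1) = 7×3×9 = 189
triangle coeff Δ(3,1,4) = 1/252
Σ_t [0,0]: t=0:+1/36 = 1/36
(3j)²=4/63 [(3 1 4; 0 0 0)], sign=+1
Σ_t [0,0]: t=0:+1/1440 = 1/1440
(3j)²=1/252 [(3 1 4; -3 1 2)], sign=+1
⇒ 4πI² = 1/21
I = (+1)√(1/21/(4π)) = 0.06155813

0.061558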